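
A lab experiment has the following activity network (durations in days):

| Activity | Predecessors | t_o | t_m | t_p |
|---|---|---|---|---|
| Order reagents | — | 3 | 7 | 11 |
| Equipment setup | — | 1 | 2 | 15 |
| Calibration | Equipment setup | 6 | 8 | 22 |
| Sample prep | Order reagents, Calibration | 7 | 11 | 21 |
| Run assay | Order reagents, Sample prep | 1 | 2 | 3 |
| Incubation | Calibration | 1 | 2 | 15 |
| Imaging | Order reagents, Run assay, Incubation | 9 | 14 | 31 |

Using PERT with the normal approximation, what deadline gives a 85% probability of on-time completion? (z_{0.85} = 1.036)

49.8 days

te_Order reagents = (3 + 4·7 + 11)/6 = 42/6 = 7; σ²_Order reagents = ((11−3)/6)² = 1.778
te_Equipment setup = (1 + 4·2 + 15)/6 = 24/6 = 4; σ²_Equipment setup = ((15−1)/6)² = 5.444
te_Calibration = (6 + 4·8 + 22)/6 = 60/6 = 10; σ²_Calibration = ((22−6)/6)² = 7.111
te_Sample prep = (7 + 4·11 + 21)/6 = 72/6 = 12; σ²_Sample prep = ((21−7)/6)² = 5.444
te_Run assay = (1 + 4·2 + 3)/6 = 12/6 = 2; σ²_Run assay = ((3−1)/6)² = 0.111
te_Incubation = (1 + 4·2 + 15)/6 = 24/6 = 4; σ²_Incubation = ((15−1)/6)² = 5.444
te_Imaging = (9 + 4·14 + 31)/6 = 96/6 = 16; σ²_Imaging = ((31−9)/6)² = 13.444

Forward pass:
ES_Order reagents = 0; EF_Order reagents = 7
ES_Equipment setup = 0; EF_Equipment setup = 4
ES_Calibration = 4; EF_Calibration = 4+10 = 14
ES_Sample prep = max(EF_Order reagents=7, EF_Calibration=14) = 14; EF_Sample prep = 14+12 = 26
ES_Run assay = max(EF_Order reagents=7, EF_Sample prep=26) = 26; EF_Run assay = 26+2 = 28
ES_Incubation = 14; EF_Incubation = 14+4 = 18
ES_Imaging = max(EF_Order reagents=7, EF_Run assay=28, EF_Incubation=18) = 28; EF_Imaging = 28+16 = 44
Expected project duration μ = 44 days. Critical path: Equipment setup → Calibration → Sample prep → Run assay → Imaging.

Variance along critical path = 5.444 + 7.111 + 5.444 + 0.111 + 13.444 = 31.556; σ = 5.617 days.
D = μ + z·σ = 44 + 1.036·5.617 = 49.8 days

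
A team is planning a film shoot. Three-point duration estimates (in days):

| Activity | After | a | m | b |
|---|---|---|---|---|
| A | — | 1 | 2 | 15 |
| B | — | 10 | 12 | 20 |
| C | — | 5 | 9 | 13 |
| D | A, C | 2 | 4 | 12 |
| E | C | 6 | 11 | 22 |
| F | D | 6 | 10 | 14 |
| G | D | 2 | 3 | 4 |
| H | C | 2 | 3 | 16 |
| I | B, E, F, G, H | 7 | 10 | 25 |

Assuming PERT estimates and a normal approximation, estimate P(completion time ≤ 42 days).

0.937

te_A = (1 + 4·2 + 15)/6 = 24/6 = 4; σ²_A = ((15−1)/6)² = 5.444
te_B = (10 + 4·12 + 20)/6 = 78/6 = 13; σ²_B = ((20−10)/6)² = 2.778
te_C = (5 + 4·9 + 13)/6 = 54/6 = 9; σ²_C = ((13−5)/6)² = 1.778
te_D = (2 + 4·4 + 12)/6 = 30/6 = 5; σ²_D = ((12−2)/6)² = 2.778
te_E = (6 + 4·11 + 22)/6 = 72/6 = 12; σ²_E = ((22−6)/6)² = 7.111
te_F = (6 + 4·10 + 14)/6 = 60/6 = 10; σ²_F = ((14−6)/6)² = 1.778
te_G = (2 + 4·3 + 4)/6 = 18/6 = 3; σ²_G = ((4−2)/6)² = 0.111
te_H = (2 + 4·3 + 16)/6 = 30/6 = 5; σ²_H = ((16−2)/6)² = 5.444
te_I = (7 + 4·10 + 25)/6 = 72/6 = 12; σ²_I = ((25−7)/6)² = 9.000

Forward pass:
ES_A = 0; EF_A = 4
ES_B = 0; EF_B = 13
ES_C = 0; EF_C = 9
ES_D = max(EF_A=4, EF_C=9) = 9; EF_D = 9+5 = 14
ES_E = 9; EF_E = 9+12 = 21
ES_F = 14; EF_F = 14+10 = 24
ES_G = 14; EF_G = 14+3 = 17
ES_H = 9; EF_H = 9+5 = 14
ES_I = max(EF_B=13, EF_E=21, EF_F=24, EF_G=17, EF_H=14) = 24; EF_I = 24+12 = 36
Expected project duration μ = 36 days. Critical path: C → D → F → I.

Variance along critical path = 1.778 + 2.778 + 1.778 + 9.000 = 15.333; σ = √15.333 = 3.916 days.
Z = (42 − 36) / 3.916 = 1.532
P(T ≤ 42) = Φ(1.532) ≈ 0.937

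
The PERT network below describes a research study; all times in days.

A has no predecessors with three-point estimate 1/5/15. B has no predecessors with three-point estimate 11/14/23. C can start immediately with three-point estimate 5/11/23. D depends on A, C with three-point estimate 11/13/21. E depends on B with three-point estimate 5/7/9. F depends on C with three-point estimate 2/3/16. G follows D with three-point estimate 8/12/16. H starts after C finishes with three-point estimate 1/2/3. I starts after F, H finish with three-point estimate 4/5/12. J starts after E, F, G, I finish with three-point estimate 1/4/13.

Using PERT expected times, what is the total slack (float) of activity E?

16 days

te_A = (1 + 4·5 + 15)/6 = 36/6 = 6
te_B = (11 + 4·14 + 23)/6 = 90/6 = 15
te_C = (5 + 4·11 + 23)/6 = 72/6 = 12
te_D = (11 + 4·13 + 21)/6 = 84/6 = 14
te_E = (5 + 4·7 + 9)/6 = 42/6 = 7
te_F = (2 + 4·3 + 16)/6 = 30/6 = 5
te_G = (8 + 4·12 + 16)/6 = 72/6 = 12
te_H = (1 + 4·2 + 3)/6 = 12/6 = 2
te_I = (4 + 4·5 + 12)/6 = 36/6 = 6
te_J = (1 + 4·4 + 13)/6 = 30/6 = 5

Forward pass:
ES_A = 0; EF_A = 6
ES_B = 0; EF_B = 15
ES_C = 0; EF_C = 12
ES_D = max(EF_A=6, EF_C=12) = 12; EF_D = 12+14 = 26
ES_E = 15; EF_E = 15+7 = 22
ES_F = 12; EF_F = 12+5 = 17
ES_G = 26; EF_G = 26+12 = 38
ES_H = 12; EF_H = 12+2 = 14
ES_I = max(EF_F=17, EF_H=14) = 17; EF_I = 17+6 = 23
ES_J = max(EF_E=22, EF_F=17, EF_G=38, EF_I=23) = 38; EF_J = 38+5 = 43
Expected project duration μ = 43 days. Critical path: C → D → G → J.

Backward pass:
LF_J = 43; LS_J = 43−5 = 38
LF_I = LS_J = 38; LS_I = 38−6 = 32
LF_H = LS_I = 32; LS_H = 32−2 = 30
LF_G = LS_J = 38; LS_G = 38−12 = 26
LF_F = min(LS_I=32, LS_J=38) = 32; LS_F = 32−5 = 27
LF_E = LS_J = 38; LS_E = 38−7 = 31
LF_D = LS_G = 26; LS_D = 26−14 = 12
LF_C = min(LS_D=12, LS_F=27, LS_H=30) = 12; LS_C = 12−12 = 0
LF_B = LS_E = 31; LS_B = 31−15 = 16
LF_A = LS_D = 12; LS_A = 12−6 = 6
Slack_E = LS_E − ES_E = 31 − 15 = 16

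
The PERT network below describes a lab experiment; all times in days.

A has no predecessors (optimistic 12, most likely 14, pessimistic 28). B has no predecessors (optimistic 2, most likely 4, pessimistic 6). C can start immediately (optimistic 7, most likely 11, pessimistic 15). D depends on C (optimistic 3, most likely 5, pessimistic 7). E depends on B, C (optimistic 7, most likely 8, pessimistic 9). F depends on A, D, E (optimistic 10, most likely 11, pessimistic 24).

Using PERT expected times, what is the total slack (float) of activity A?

te_A = (12 + 4·14 + 28)/6 = 96/6 = 16
te_B = (2 + 4·4 + 6)/6 = 24/6 = 4
te_C = (7 + 4·11 + 15)/6 = 66/6 = 11
te_D = (3 + 4·5 + 7)/6 = 30/6 = 5
te_E = (7 + 4·8 + 9)/6 = 48/6 = 8
te_F = (10 + 4·11 + 24)/6 = 78/6 = 13

Forward pass:
ES_A = 0; EF_A = 16
ES_B = 0; EF_B = 4
ES_C = 0; EF_C = 11
ES_D = 11; EF_D = 11+5 = 16
ES_E = max(EF_B=4, EF_C=11) = 11; EF_E = 11+8 = 19
ES_F = max(EF_A=16, EF_D=16, EF_E=19) = 19; EF_F = 19+13 = 32
Expected project duration μ = 32 days. Critical path: C → E → F.

Backward pass:
LF_F = 32; LS_F = 32−13 = 19
LF_E = LS_F = 19; LS_E = 19−8 = 11
LF_D = LS_F = 19; LS_D = 19−5 = 14
LF_C = min(LS_D=14, LS_E=11) = 11; LS_C = 11−11 = 0
LF_B = LS_E = 11; LS_B = 11−4 = 7
LF_A = LS_F = 19; LS_A = 19−16 = 3
Slack_A = LS_A − ES_A = 3 − 0 = 3

3 days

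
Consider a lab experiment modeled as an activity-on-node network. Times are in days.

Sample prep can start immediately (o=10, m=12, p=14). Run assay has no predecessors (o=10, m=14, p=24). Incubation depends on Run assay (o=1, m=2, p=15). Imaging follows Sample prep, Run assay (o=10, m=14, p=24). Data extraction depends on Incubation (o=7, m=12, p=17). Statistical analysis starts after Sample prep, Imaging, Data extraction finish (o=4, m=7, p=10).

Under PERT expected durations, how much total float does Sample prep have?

te_Sample prep = (10 + 4·12 + 14)/6 = 72/6 = 12
te_Run assay = (10 + 4·14 + 24)/6 = 90/6 = 15
te_Incubation = (1 + 4·2 + 15)/6 = 24/6 = 4
te_Imaging = (10 + 4·14 + 24)/6 = 90/6 = 15
te_Data extraction = (7 + 4·12 + 17)/6 = 72/6 = 12
te_Statistical analysis = (4 + 4·7 + 10)/6 = 42/6 = 7

Forward pass:
ES_Sample prep = 0; EF_Sample prep = 12
ES_Run assay = 0; EF_Run assay = 15
ES_Incubation = 15; EF_Incubation = 15+4 = 19
ES_Imaging = max(EF_Sample prep=12, EF_Run assay=15) = 15; EF_Imaging = 15+15 = 30
ES_Data extraction = 19; EF_Data extraction = 19+12 = 31
ES_Statistical analysis = max(EF_Sample prep=12, EF_Imaging=30, EF_Data extraction=31) = 31; EF_Statistical analysis = 31+7 = 38
Expected project duration μ = 38 days. Critical path: Run assay → Incubation → Data extraction → Statistical analysis.

Backward pass:
LF_Statistical analysis = 38; LS_Statistical analysis = 38−7 = 31
LF_Data extraction = LS_Statistical analysis = 31; LS_Data extraction = 31−12 = 19
LF_Imaging = LS_Statistical analysis = 31; LS_Imaging = 31−15 = 16
LF_Incubation = LS_Data extraction = 19; LS_Incubation = 19−4 = 15
LF_Run assay = min(LS_Incubation=15, LS_Imaging=16) = 15; LS_Run assay = 15−15 = 0
LF_Sample prep = min(LS_Imaging=16, LS_Statistical analysis=31) = 16; LS_Sample prep = 16−12 = 4
Slack_Sample prep = LS_Sample prep − ES_Sample prep = 4 − 0 = 4

4 days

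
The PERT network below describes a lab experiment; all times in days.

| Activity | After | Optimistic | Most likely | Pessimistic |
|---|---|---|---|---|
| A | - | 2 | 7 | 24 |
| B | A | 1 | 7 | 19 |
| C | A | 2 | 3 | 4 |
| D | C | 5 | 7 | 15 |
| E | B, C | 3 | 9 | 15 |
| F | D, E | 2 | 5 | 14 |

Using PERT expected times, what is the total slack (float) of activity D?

6 days

te_A = (2 + 4·7 + 24)/6 = 54/6 = 9
te_B = (1 + 4·7 + 19)/6 = 48/6 = 8
te_C = (2 + 4·3 + 4)/6 = 18/6 = 3
te_D = (5 + 4·7 + 15)/6 = 48/6 = 8
te_E = (3 + 4·9 + 15)/6 = 54/6 = 9
te_F = (2 + 4·5 + 14)/6 = 36/6 = 6

Forward pass:
ES_A = 0; EF_A = 9
ES_B = 9; EF_B = 9+8 = 17
ES_C = 9; EF_C = 9+3 = 12
ES_D = 12; EF_D = 12+8 = 20
ES_E = max(EF_B=17, EF_C=12) = 17; EF_E = 17+9 = 26
ES_F = max(EF_D=20, EF_E=26) = 26; EF_F = 26+6 = 32
Expected project duration μ = 32 days. Critical path: A → B → E → F.

Backward pass:
LF_F = 32; LS_F = 32−6 = 26
LF_E = LS_F = 26; LS_E = 26−9 = 17
LF_D = LS_F = 26; LS_D = 26−8 = 18
LF_C = min(LS_D=18, LS_E=17) = 17; LS_C = 17−3 = 14
LF_B = LS_E = 17; LS_B = 17−8 = 9
LF_A = min(LS_B=9, LS_C=14) = 9; LS_A = 9−9 = 0
Slack_D = LS_D − ES_D = 18 − 12 = 6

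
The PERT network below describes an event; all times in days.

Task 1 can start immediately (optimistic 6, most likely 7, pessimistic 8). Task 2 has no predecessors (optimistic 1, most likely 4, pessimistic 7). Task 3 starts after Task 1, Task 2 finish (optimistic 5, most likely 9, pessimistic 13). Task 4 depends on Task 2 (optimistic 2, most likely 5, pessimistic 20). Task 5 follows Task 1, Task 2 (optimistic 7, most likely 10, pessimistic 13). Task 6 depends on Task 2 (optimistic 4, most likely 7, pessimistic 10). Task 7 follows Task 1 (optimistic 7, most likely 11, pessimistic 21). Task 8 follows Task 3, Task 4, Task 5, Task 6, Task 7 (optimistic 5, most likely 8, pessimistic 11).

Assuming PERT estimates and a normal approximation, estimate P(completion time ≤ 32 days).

0.975

te_Task 1 = (6 + 4·7 + 8)/6 = 42/6 = 7; σ²_Task 1 = ((8−6)/6)² = 0.111
te_Task 2 = (1 + 4·4 + 7)/6 = 24/6 = 4; σ²_Task 2 = ((7−1)/6)² = 1.000
te_Task 3 = (5 + 4·9 + 13)/6 = 54/6 = 9; σ²_Task 3 = ((13−5)/6)² = 1.778
te_Task 4 = (2 + 4·5 + 20)/6 = 42/6 = 7; σ²_Task 4 = ((20−2)/6)² = 9.000
te_Task 5 = (7 + 4·10 + 13)/6 = 60/6 = 10; σ²_Task 5 = ((13−7)/6)² = 1.000
te_Task 6 = (4 + 4·7 + 10)/6 = 42/6 = 7; σ²_Task 6 = ((10−4)/6)² = 1.000
te_Task 7 = (7 + 4·11 + 21)/6 = 72/6 = 12; σ²_Task 7 = ((21−7)/6)² = 5.444
te_Task 8 = (5 + 4·8 + 11)/6 = 48/6 = 8; σ²_Task 8 = ((11−5)/6)² = 1.000

Forward pass:
ES_Task 1 = 0; EF_Task 1 = 7
ES_Task 2 = 0; EF_Task 2 = 4
ES_Task 3 = max(EF_Task 1=7, EF_Task 2=4) = 7; EF_Task 3 = 7+9 = 16
ES_Task 4 = 4; EF_Task 4 = 4+7 = 11
ES_Task 5 = max(EF_Task 1=7, EF_Task 2=4) = 7; EF_Task 5 = 7+10 = 17
ES_Task 6 = 4; EF_Task 6 = 4+7 = 11
ES_Task 7 = 7; EF_Task 7 = 7+12 = 19
ES_Task 8 = max(EF_Task 3=16, EF_Task 4=11, EF_Task 5=17, EF_Task 6=11, EF_Task 7=19) = 19; EF_Task 8 = 19+8 = 27
Expected project duration μ = 27 days. Critical path: Task 1 → Task 7 → Task 8.

Variance along critical path = 0.111 + 5.444 + 1.000 = 6.556; σ = √6.556 = 2.560 days.
Z = (32 − 27) / 2.560 = 1.953
P(T ≤ 32) = Φ(1.953) ≈ 0.975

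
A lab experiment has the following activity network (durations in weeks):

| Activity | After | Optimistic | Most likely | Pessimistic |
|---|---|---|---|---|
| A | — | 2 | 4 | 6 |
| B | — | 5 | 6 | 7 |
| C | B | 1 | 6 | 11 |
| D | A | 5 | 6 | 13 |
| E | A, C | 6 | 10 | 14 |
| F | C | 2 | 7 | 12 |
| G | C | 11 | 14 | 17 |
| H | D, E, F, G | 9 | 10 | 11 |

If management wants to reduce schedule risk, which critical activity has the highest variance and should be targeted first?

te_A = (2 + 4·4 + 6)/6 = 24/6 = 4; σ²_A = ((6−2)/6)² = 0.444
te_B = (5 + 4·6 + 7)/6 = 36/6 = 6; σ²_B = ((7−5)/6)² = 0.111
te_C = (1 + 4·6 + 11)/6 = 36/6 = 6; σ²_C = ((11−1)/6)² = 2.778
te_D = (5 + 4·6 + 13)/6 = 42/6 = 7; σ²_D = ((13−5)/6)² = 1.778
te_E = (6 + 4·10 + 14)/6 = 60/6 = 10; σ²_E = ((14−6)/6)² = 1.778
te_F = (2 + 4·7 + 12)/6 = 42/6 = 7; σ²_F = ((12−2)/6)² = 2.778
te_G = (11 + 4·14 + 17)/6 = 84/6 = 14; σ²_G = ((17−11)/6)² = 1.000
te_H = (9 + 4·10 + 11)/6 = 60/6 = 10; σ²_H = ((11−9)/6)² = 0.111

Forward pass:
ES_A = 0; EF_A = 4
ES_B = 0; EF_B = 6
ES_C = 6; EF_C = 6+6 = 12
ES_D = 4; EF_D = 4+7 = 11
ES_E = max(EF_A=4, EF_C=12) = 12; EF_E = 12+10 = 22
ES_F = 12; EF_F = 12+7 = 19
ES_G = 12; EF_G = 12+14 = 26
ES_H = max(EF_D=11, EF_E=22, EF_F=19, EF_G=26) = 26; EF_H = 26+10 = 36
Expected project duration μ = 36 weeks. Critical path: B → C → G → H.

Variances on critical path: σ²_B=0.111, σ²_C=2.778, σ²_G=1.000, σ²_H=0.111.
Largest is σ²_C = 2.778.

C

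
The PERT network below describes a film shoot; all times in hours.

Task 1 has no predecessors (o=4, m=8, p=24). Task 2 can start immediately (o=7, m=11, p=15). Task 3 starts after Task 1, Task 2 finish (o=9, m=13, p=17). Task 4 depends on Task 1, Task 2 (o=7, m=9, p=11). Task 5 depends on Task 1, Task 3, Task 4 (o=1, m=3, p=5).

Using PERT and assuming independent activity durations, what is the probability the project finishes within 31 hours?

te_Task 1 = (4 + 4·8 + 24)/6 = 60/6 = 10; σ²_Task 1 = ((24−4)/6)² = 11.111
te_Task 2 = (7 + 4·11 + 15)/6 = 66/6 = 11; σ²_Task 2 = ((15−7)/6)² = 1.778
te_Task 3 = (9 + 4·13 + 17)/6 = 78/6 = 13; σ²_Task 3 = ((17−9)/6)² = 1.778
te_Task 4 = (7 + 4·9 + 11)/6 = 54/6 = 9; σ²_Task 4 = ((11−7)/6)² = 0.444
te_Task 5 = (1 + 4·3 + 5)/6 = 18/6 = 3; σ²_Task 5 = ((5−1)/6)² = 0.444

Forward pass:
ES_Task 1 = 0; EF_Task 1 = 10
ES_Task 2 = 0; EF_Task 2 = 11
ES_Task 3 = max(EF_Task 1=10, EF_Task 2=11) = 11; EF_Task 3 = 11+13 = 24
ES_Task 4 = max(EF_Task 1=10, EF_Task 2=11) = 11; EF_Task 4 = 11+9 = 20
ES_Task 5 = max(EF_Task 1=10, EF_Task 3=24, EF_Task 4=20) = 24; EF_Task 5 = 24+3 = 27
Expected project duration μ = 27 hours. Critical path: Task 2 → Task 3 → Task 5.

Variance along critical path = 1.778 + 1.778 + 0.444 = 4.000; σ = √4.000 = 2.000 hours.
Z = (31 − 27) / 2.000 = 2.000
P(T ≤ 31) = Φ(2.000) ≈ 0.977

0.977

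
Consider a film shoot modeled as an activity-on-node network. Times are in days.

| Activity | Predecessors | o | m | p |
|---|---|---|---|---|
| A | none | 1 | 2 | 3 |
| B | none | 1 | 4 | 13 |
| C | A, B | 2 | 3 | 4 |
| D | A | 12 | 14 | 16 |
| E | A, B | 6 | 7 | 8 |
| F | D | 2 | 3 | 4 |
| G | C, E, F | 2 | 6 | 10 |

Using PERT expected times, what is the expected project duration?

25 days

te_A = (1 + 4·2 + 3)/6 = 12/6 = 2
te_B = (1 + 4·4 + 13)/6 = 30/6 = 5
te_C = (2 + 4·3 + 4)/6 = 18/6 = 3
te_D = (12 + 4·14 + 16)/6 = 84/6 = 14
te_E = (6 + 4·7 + 8)/6 = 42/6 = 7
te_F = (2 + 4·3 + 4)/6 = 18/6 = 3
te_G = (2 + 4·6 + 10)/6 = 36/6 = 6

Forward pass:
ES_A = 0; EF_A = 2
ES_B = 0; EF_B = 5
ES_C = max(EF_A=2, EF_B=5) = 5; EF_C = 5+3 = 8
ES_D = 2; EF_D = 2+14 = 16
ES_E = max(EF_A=2, EF_B=5) = 5; EF_E = 5+7 = 12
ES_F = 16; EF_F = 16+3 = 19
ES_G = max(EF_C=8, EF_E=12, EF_F=19) = 19; EF_G = 19+6 = 25
Expected project duration μ = 25 days. Critical path: A → D → F → G.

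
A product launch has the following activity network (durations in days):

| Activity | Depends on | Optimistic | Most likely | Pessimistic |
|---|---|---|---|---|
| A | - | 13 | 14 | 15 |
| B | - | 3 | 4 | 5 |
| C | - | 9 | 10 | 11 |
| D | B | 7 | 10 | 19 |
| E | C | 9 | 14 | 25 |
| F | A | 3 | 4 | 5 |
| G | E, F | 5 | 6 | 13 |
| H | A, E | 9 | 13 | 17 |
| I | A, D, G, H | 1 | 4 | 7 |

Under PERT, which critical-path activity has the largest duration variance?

te_A = (13 + 4·14 + 15)/6 = 84/6 = 14; σ²_A = ((15−13)/6)² = 0.111
te_B = (3 + 4·4 + 5)/6 = 24/6 = 4; σ²_B = ((5−3)/6)² = 0.111
te_C = (9 + 4·10 + 11)/6 = 60/6 = 10; σ²_C = ((11−9)/6)² = 0.111
te_D = (7 + 4·10 + 19)/6 = 66/6 = 11; σ²_D = ((19−7)/6)² = 4.000
te_E = (9 + 4·14 + 25)/6 = 90/6 = 15; σ²_E = ((25−9)/6)² = 7.111
te_F = (3 + 4·4 + 5)/6 = 24/6 = 4; σ²_F = ((5−3)/6)² = 0.111
te_G = (5 + 4·6 + 13)/6 = 42/6 = 7; σ²_G = ((13−5)/6)² = 1.778
te_H = (9 + 4·13 + 17)/6 = 78/6 = 13; σ²_H = ((17−9)/6)² = 1.778
te_I = (1 + 4·4 + 7)/6 = 24/6 = 4; σ²_I = ((7−1)/6)² = 1.000

Forward pass:
ES_A = 0; EF_A = 14
ES_B = 0; EF_B = 4
ES_C = 0; EF_C = 10
ES_D = 4; EF_D = 4+11 = 15
ES_E = 10; EF_E = 10+15 = 25
ES_F = 14; EF_F = 14+4 = 18
ES_G = max(EF_E=25, EF_F=18) = 25; EF_G = 25+7 = 32
ES_H = max(EF_A=14, EF_E=25) = 25; EF_H = 25+13 = 38
ES_I = max(EF_A=14, EF_D=15, EF_G=32, EF_H=38) = 38; EF_I = 38+4 = 42
Expected project duration μ = 42 days. Critical path: C → E → H → I.

Variances on critical path: σ²_C=0.111, σ²_E=7.111, σ²_H=1.778, σ²_I=1.000.
Largest is σ²_E = 7.111.

E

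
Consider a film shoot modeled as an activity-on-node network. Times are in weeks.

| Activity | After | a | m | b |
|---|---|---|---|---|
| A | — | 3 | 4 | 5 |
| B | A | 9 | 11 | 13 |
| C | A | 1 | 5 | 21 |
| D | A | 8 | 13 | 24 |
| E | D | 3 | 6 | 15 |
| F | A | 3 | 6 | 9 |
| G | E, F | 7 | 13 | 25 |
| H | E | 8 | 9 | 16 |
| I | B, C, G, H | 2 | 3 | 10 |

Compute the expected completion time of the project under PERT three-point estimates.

te_A = (3 + 4·4 + 5)/6 = 24/6 = 4
te_B = (9 + 4·11 + 13)/6 = 66/6 = 11
te_C = (1 + 4·5 + 21)/6 = 42/6 = 7
te_D = (8 + 4·13 + 24)/6 = 84/6 = 14
te_E = (3 + 4·6 + 15)/6 = 42/6 = 7
te_F = (3 + 4·6 + 9)/6 = 36/6 = 6
te_G = (7 + 4·13 + 25)/6 = 84/6 = 14
te_H = (8 + 4·9 + 16)/6 = 60/6 = 10
te_I = (2 + 4·3 + 10)/6 = 24/6 = 4

Forward pass:
ES_A = 0; EF_A = 4
ES_B = 4; EF_B = 4+11 = 15
ES_C = 4; EF_C = 4+7 = 11
ES_D = 4; EF_D = 4+14 = 18
ES_E = 18; EF_E = 18+7 = 25
ES_F = 4; EF_F = 4+6 = 10
ES_G = max(EF_E=25, EF_F=10) = 25; EF_G = 25+14 = 39
ES_H = 25; EF_H = 25+10 = 35
ES_I = max(EF_B=15, EF_C=11, EF_G=39, EF_H=35) = 39; EF_I = 39+4 = 43
Expected project duration μ = 43 weeks. Critical path: A → D → E → G → I.

43 weeks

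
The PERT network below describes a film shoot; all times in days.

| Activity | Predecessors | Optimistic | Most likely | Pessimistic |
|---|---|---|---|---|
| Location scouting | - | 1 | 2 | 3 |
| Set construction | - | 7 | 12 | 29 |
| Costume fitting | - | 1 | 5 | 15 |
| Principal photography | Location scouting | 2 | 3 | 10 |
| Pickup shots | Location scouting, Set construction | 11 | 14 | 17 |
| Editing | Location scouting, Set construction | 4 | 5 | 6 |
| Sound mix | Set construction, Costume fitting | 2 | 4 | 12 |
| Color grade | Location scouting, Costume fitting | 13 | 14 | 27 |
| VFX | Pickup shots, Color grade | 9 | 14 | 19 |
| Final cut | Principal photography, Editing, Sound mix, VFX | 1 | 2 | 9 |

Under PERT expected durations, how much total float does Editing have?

23 days

te_Location scouting = (1 + 4·2 + 3)/6 = 12/6 = 2
te_Set construction = (7 + 4·12 + 29)/6 = 84/6 = 14
te_Costume fitting = (1 + 4·5 + 15)/6 = 36/6 = 6
te_Principal photography = (2 + 4·3 + 10)/6 = 24/6 = 4
te_Pickup shots = (11 + 4·14 + 17)/6 = 84/6 = 14
te_Editing = (4 + 4·5 + 6)/6 = 30/6 = 5
te_Sound mix = (2 + 4·4 + 12)/6 = 30/6 = 5
te_Color grade = (13 + 4·14 + 27)/6 = 96/6 = 16
te_VFX = (9 + 4·14 + 19)/6 = 84/6 = 14
te_Final cut = (1 + 4·2 + 9)/6 = 18/6 = 3

Forward pass:
ES_Location scouting = 0; EF_Location scouting = 2
ES_Set construction = 0; EF_Set construction = 14
ES_Costume fitting = 0; EF_Costume fitting = 6
ES_Principal photography = 2; EF_Principal photography = 2+4 = 6
ES_Pickup shots = max(EF_Location scouting=2, EF_Set construction=14) = 14; EF_Pickup shots = 14+14 = 28
ES_Editing = max(EF_Location scouting=2, EF_Set construction=14) = 14; EF_Editing = 14+5 = 19
ES_Sound mix = max(EF_Set construction=14, EF_Costume fitting=6) = 14; EF_Sound mix = 14+5 = 19
ES_Color grade = max(EF_Location scouting=2, EF_Costume fitting=6) = 6; EF_Color grade = 6+16 = 22
ES_VFX = max(EF_Pickup shots=28, EF_Color grade=22) = 28; EF_VFX = 28+14 = 42
ES_Final cut = max(EF_Principal photography=6, EF_Editing=19, EF_Sound mix=19, EF_VFX=42) = 42; EF_Final cut = 42+3 = 45
Expected project duration μ = 45 days. Critical path: Set construction → Pickup shots → VFX → Final cut.

Backward pass:
LF_Final cut = 45; LS_Final cut = 45−3 = 42
LF_VFX = LS_Final cut = 42; LS_VFX = 42−14 = 28
LF_Color grade = LS_VFX = 28; LS_Color grade = 28−16 = 12
LF_Sound mix = LS_Final cut = 42; LS_Sound mix = 42−5 = 37
LF_Editing = LS_Final cut = 42; LS_Editing = 42−5 = 37
LF_Pickup shots = LS_VFX = 28; LS_Pickup shots = 28−14 = 14
LF_Principal photography = LS_Final cut = 42; LS_Principal photography = 42−4 = 38
LF_Costume fitting = min(LS_Sound mix=37, LS_Color grade=12) = 12; LS_Costume fitting = 12−6 = 6
LF_Set construction = min(LS_Pickup shots=14, LS_Editing=37, LS_Sound mix=37) = 14; LS_Set construction = 14−14 = 0
LF_Location scouting = min(LS_Principal photography=38, LS_Pickup shots=14, LS_Editing=37, LS_Color grade=12) = 12; LS_Location scouting = 12−2 = 10
Slack_Editing = LS_Editing − ES_Editing = 37 − 14 = 23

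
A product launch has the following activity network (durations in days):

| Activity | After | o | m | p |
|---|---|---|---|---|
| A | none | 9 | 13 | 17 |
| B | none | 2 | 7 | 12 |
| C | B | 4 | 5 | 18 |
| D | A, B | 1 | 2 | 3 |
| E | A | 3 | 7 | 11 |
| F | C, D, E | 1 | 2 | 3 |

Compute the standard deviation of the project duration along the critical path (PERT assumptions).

1.91 days

te_A = (9 + 4·13 + 17)/6 = 78/6 = 13; σ²_A = ((17−9)/6)² = 1.778
te_B = (2 + 4·7 + 12)/6 = 42/6 = 7; σ²_B = ((12−2)/6)² = 2.778
te_C = (4 + 4·5 + 18)/6 = 42/6 = 7; σ²_C = ((18−4)/6)² = 5.444
te_D = (1 + 4·2 + 3)/6 = 12/6 = 2; σ²_D = ((3−1)/6)² = 0.111
te_E = (3 + 4·7 + 11)/6 = 42/6 = 7; σ²_E = ((11−3)/6)² = 1.778
te_F = (1 + 4·2 + 3)/6 = 12/6 = 2; σ²_F = ((3−1)/6)² = 0.111

Forward pass:
ES_A = 0; EF_A = 13
ES_B = 0; EF_B = 7
ES_C = 7; EF_C = 7+7 = 14
ES_D = max(EF_A=13, EF_B=7) = 13; EF_D = 13+2 = 15
ES_E = 13; EF_E = 13+7 = 20
ES_F = max(EF_C=14, EF_D=15, EF_E=20) = 20; EF_F = 20+2 = 22
Expected project duration μ = 22 days. Critical path: A → E → F.

Variance along critical path = 1.778 + 1.778 + 0.111 = 3.667
σ = √3.667 = 1.915 days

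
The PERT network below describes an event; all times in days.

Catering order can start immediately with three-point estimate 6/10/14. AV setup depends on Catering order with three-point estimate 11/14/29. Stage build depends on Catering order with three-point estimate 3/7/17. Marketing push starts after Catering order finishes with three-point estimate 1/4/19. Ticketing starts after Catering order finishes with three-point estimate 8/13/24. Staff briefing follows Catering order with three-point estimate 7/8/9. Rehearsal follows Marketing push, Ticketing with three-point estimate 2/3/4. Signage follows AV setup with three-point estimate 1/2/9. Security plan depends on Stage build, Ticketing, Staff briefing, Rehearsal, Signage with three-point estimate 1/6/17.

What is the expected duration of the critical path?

36 days

te_Catering order = (6 + 4·10 + 14)/6 = 60/6 = 10
te_AV setup = (11 + 4·14 + 29)/6 = 96/6 = 16
te_Stage build = (3 + 4·7 + 17)/6 = 48/6 = 8
te_Marketing push = (1 + 4·4 + 19)/6 = 36/6 = 6
te_Ticketing = (8 + 4·13 + 24)/6 = 84/6 = 14
te_Staff briefing = (7 + 4·8 + 9)/6 = 48/6 = 8
te_Rehearsal = (2 + 4·3 + 4)/6 = 18/6 = 3
te_Signage = (1 + 4·2 + 9)/6 = 18/6 = 3
te_Security plan = (1 + 4·6 + 17)/6 = 42/6 = 7

Forward pass:
ES_Catering order = 0; EF_Catering order = 10
ES_AV setup = 10; EF_AV setup = 10+16 = 26
ES_Stage build = 10; EF_Stage build = 10+8 = 18
ES_Marketing push = 10; EF_Marketing push = 10+6 = 16
ES_Ticketing = 10; EF_Ticketing = 10+14 = 24
ES_Staff briefing = 10; EF_Staff briefing = 10+8 = 18
ES_Rehearsal = max(EF_Marketing push=16, EF_Ticketing=24) = 24; EF_Rehearsal = 24+3 = 27
ES_Signage = 26; EF_Signage = 26+3 = 29
ES_Security plan = max(EF_Stage build=18, EF_Ticketing=24, EF_Staff briefing=18, EF_Rehearsal=27, EF_Signage=29) = 29; EF_Security plan = 29+7 = 36
Expected project duration μ = 36 days. Critical path: Catering order → AV setup → Signage → Security plan.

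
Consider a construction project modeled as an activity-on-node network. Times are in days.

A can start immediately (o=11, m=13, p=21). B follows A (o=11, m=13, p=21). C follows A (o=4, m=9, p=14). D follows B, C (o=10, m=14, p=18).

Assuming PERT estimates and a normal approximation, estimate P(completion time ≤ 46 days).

0.930

te_A = (11 + 4·13 + 21)/6 = 84/6 = 14; σ²_A = ((21−11)/6)² = 2.778
te_B = (11 + 4·13 + 21)/6 = 84/6 = 14; σ²_B = ((21−11)/6)² = 2.778
te_C = (4 + 4·9 + 14)/6 = 54/6 = 9; σ²_C = ((14−4)/6)² = 2.778
te_D = (10 + 4·14 + 18)/6 = 84/6 = 14; σ²_D = ((18−10)/6)² = 1.778

Forward pass:
ES_A = 0; EF_A = 14
ES_B = 14; EF_B = 14+14 = 28
ES_C = 14; EF_C = 14+9 = 23
ES_D = max(EF_B=28, EF_C=23) = 28; EF_D = 28+14 = 42
Expected project duration μ = 42 days. Critical path: A → B → D.

Variance along critical path = 2.778 + 2.778 + 1.778 = 7.333; σ = √7.333 = 2.708 days.
Z = (46 − 42) / 2.708 = 1.477
P(T ≤ 46) = Φ(1.477) ≈ 0.930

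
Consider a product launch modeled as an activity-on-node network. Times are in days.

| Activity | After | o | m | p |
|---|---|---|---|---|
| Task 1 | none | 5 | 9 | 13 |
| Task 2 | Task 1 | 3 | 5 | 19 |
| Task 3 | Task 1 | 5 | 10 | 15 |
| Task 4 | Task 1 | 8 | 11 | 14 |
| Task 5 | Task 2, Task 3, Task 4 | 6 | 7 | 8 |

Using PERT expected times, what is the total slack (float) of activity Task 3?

te_Task 1 = (5 + 4·9 + 13)/6 = 54/6 = 9
te_Task 2 = (3 + 4·5 + 19)/6 = 42/6 = 7
te_Task 3 = (5 + 4·10 + 15)/6 = 60/6 = 10
te_Task 4 = (8 + 4·11 + 14)/6 = 66/6 = 11
te_Task 5 = (6 + 4·7 + 8)/6 = 42/6 = 7

Forward pass:
ES_Task 1 = 0; EF_Task 1 = 9
ES_Task 2 = 9; EF_Task 2 = 9+7 = 16
ES_Task 3 = 9; EF_Task 3 = 9+10 = 19
ES_Task 4 = 9; EF_Task 4 = 9+11 = 20
ES_Task 5 = max(EF_Task 2=16, EF_Task 3=19, EF_Task 4=20) = 20; EF_Task 5 = 20+7 = 27
Expected project duration μ = 27 days. Critical path: Task 1 → Task 4 → Task 5.

Backward pass:
LF_Task 5 = 27; LS_Task 5 = 27−7 = 20
LF_Task 4 = LS_Task 5 = 20; LS_Task 4 = 20−11 = 9
LF_Task 3 = LS_Task 5 = 20; LS_Task 3 = 20−10 = 10
LF_Task 2 = LS_Task 5 = 20; LS_Task 2 = 20−7 = 13
LF_Task 1 = min(LS_Task 2=13, LS_Task 3=10, LS_Task 4=9) = 9; LS_Task 1 = 9−9 = 0
Slack_Task 3 = LS_Task 3 − ES_Task 3 = 10 − 9 = 1

1 days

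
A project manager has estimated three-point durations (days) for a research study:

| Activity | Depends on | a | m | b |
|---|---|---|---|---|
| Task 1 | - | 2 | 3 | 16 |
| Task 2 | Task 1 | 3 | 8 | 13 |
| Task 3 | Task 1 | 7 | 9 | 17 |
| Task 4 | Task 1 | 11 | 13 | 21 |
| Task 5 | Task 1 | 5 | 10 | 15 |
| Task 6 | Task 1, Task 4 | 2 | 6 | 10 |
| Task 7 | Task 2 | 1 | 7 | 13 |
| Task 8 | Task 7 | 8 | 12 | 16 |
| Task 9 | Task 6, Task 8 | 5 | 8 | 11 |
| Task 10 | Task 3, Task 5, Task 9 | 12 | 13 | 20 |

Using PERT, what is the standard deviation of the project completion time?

4.10 days

te_Task 1 = (2 + 4·3 + 16)/6 = 30/6 = 5; σ²_Task 1 = ((16−2)/6)² = 5.444
te_Task 2 = (3 + 4·8 + 13)/6 = 48/6 = 8; σ²_Task 2 = ((13−3)/6)² = 2.778
te_Task 3 = (7 + 4·9 + 17)/6 = 60/6 = 10; σ²_Task 3 = ((17−7)/6)² = 2.778
te_Task 4 = (11 + 4·13 + 21)/6 = 84/6 = 14; σ²_Task 4 = ((21−11)/6)² = 2.778
te_Task 5 = (5 + 4·10 + 15)/6 = 60/6 = 10; σ²_Task 5 = ((15−5)/6)² = 2.778
te_Task 6 = (2 + 4·6 + 10)/6 = 36/6 = 6; σ²_Task 6 = ((10−2)/6)² = 1.778
te_Task 7 = (1 + 4·7 + 13)/6 = 42/6 = 7; σ²_Task 7 = ((13−1)/6)² = 4.000
te_Task 8 = (8 + 4·12 + 16)/6 = 72/6 = 12; σ²_Task 8 = ((16−8)/6)² = 1.778
te_Task 9 = (5 + 4·8 + 11)/6 = 48/6 = 8; σ²_Task 9 = ((11−5)/6)² = 1.000
te_Task 10 = (12 + 4·13 + 20)/6 = 84/6 = 14; σ²_Task 10 = ((20−12)/6)² = 1.778

Forward pass:
ES_Task 1 = 0; EF_Task 1 = 5
ES_Task 2 = 5; EF_Task 2 = 5+8 = 13
ES_Task 3 = 5; EF_Task 3 = 5+10 = 15
ES_Task 4 = 5; EF_Task 4 = 5+14 = 19
ES_Task 5 = 5; EF_Task 5 = 5+10 = 15
ES_Task 6 = max(EF_Task 1=5, EF_Task 4=19) = 19; EF_Task 6 = 19+6 = 25
ES_Task 7 = 13; EF_Task 7 = 13+7 = 20
ES_Task 8 = 20; EF_Task 8 = 20+12 = 32
ES_Task 9 = max(EF_Task 6=25, EF_Task 8=32) = 32; EF_Task 9 = 32+8 = 40
ES_Task 10 = max(EF_Task 3=15, EF_Task 5=15, EF_Task 9=40) = 40; EF_Task 10 = 40+14 = 54
Expected project duration μ = 54 days. Critical path: Task 1 → Task 2 → Task 7 → Task 8 → Task 9 → Task 10.

Variance along critical path = 5.444 + 2.778 + 4.000 + 1.778 + 1.000 + 1.778 = 16.778
σ = √16.778 = 4.096 days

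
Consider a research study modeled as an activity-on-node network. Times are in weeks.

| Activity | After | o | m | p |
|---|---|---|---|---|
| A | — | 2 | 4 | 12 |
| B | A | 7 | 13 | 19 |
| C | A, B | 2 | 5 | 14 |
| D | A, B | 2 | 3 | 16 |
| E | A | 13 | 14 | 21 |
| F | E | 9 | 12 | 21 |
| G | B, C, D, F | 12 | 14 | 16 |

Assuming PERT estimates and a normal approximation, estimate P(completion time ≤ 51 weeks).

0.909

te_A = (2 + 4·4 + 12)/6 = 30/6 = 5; σ²_A = ((12−2)/6)² = 2.778
te_B = (7 + 4·13 + 19)/6 = 78/6 = 13; σ²_B = ((19−7)/6)² = 4.000
te_C = (2 + 4·5 + 14)/6 = 36/6 = 6; σ²_C = ((14−2)/6)² = 4.000
te_D = (2 + 4·3 + 16)/6 = 30/6 = 5; σ²_D = ((16−2)/6)² = 5.444
te_E = (13 + 4·14 + 21)/6 = 90/6 = 15; σ²_E = ((21−13)/6)² = 1.778
te_F = (9 + 4·12 + 21)/6 = 78/6 = 13; σ²_F = ((21−9)/6)² = 4.000
te_G = (12 + 4·14 + 16)/6 = 84/6 = 14; σ²_G = ((16−12)/6)² = 0.444

Forward pass:
ES_A = 0; EF_A = 5
ES_B = 5; EF_B = 5+13 = 18
ES_C = max(EF_A=5, EF_B=18) = 18; EF_C = 18+6 = 24
ES_D = max(EF_A=5, EF_B=18) = 18; EF_D = 18+5 = 23
ES_E = 5; EF_E = 5+15 = 20
ES_F = 20; EF_F = 20+13 = 33
ES_G = max(EF_B=18, EF_C=24, EF_D=23, EF_F=33) = 33; EF_G = 33+14 = 47
Expected project duration μ = 47 weeks. Critical path: A → E → F → G.

Variance along critical path = 2.778 + 1.778 + 4.000 + 0.444 = 9.000; σ = √9.000 = 3.000 weeks.
Z = (51 − 47) / 3.000 = 1.333
P(T ≤ 51) = Φ(1.333) ≈ 0.909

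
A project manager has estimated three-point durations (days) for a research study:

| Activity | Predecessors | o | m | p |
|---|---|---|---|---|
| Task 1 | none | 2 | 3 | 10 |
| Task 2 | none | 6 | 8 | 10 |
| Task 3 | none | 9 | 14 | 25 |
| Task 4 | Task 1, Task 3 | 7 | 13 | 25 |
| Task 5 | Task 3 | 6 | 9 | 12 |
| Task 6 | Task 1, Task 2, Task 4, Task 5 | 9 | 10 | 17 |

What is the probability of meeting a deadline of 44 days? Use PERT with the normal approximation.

te_Task 1 = (2 + 4·3 + 10)/6 = 24/6 = 4; σ²_Task 1 = ((10−2)/6)² = 1.778
te_Task 2 = (6 + 4·8 + 10)/6 = 48/6 = 8; σ²_Task 2 = ((10−6)/6)² = 0.444
te_Task 3 = (9 + 4·14 + 25)/6 = 90/6 = 15; σ²_Task 3 = ((25−9)/6)² = 7.111
te_Task 4 = (7 + 4·13 + 25)/6 = 84/6 = 14; σ²_Task 4 = ((25−7)/6)² = 9.000
te_Task 5 = (6 + 4·9 + 12)/6 = 54/6 = 9; σ²_Task 5 = ((12−6)/6)² = 1.000
te_Task 6 = (9 + 4·10 + 17)/6 = 66/6 = 11; σ²_Task 6 = ((17−9)/6)² = 1.778

Forward pass:
ES_Task 1 = 0; EF_Task 1 = 4
ES_Task 2 = 0; EF_Task 2 = 8
ES_Task 3 = 0; EF_Task 3 = 15
ES_Task 4 = max(EF_Task 1=4, EF_Task 3=15) = 15; EF_Task 4 = 15+14 = 29
ES_Task 5 = 15; EF_Task 5 = 15+9 = 24
ES_Task 6 = max(EF_Task 1=4, EF_Task 2=8, EF_Task 4=29, EF_Task 5=24) = 29; EF_Task 6 = 29+11 = 40
Expected project duration μ = 40 days. Critical path: Task 3 → Task 4 → Task 6.

Variance along critical path = 7.111 + 9.000 + 1.778 = 17.889; σ = √17.889 = 4.230 days.
Z = (44 − 40) / 4.230 = 0.946
P(T ≤ 44) = Φ(0.946) ≈ 0.828

0.828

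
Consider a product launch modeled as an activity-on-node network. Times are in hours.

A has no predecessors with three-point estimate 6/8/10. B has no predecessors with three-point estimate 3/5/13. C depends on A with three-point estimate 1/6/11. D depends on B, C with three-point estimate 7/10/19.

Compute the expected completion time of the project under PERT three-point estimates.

te_A = (6 + 4·8 + 10)/6 = 48/6 = 8
te_B = (3 + 4·5 + 13)/6 = 36/6 = 6
te_C = (1 + 4·6 + 11)/6 = 36/6 = 6
te_D = (7 + 4·10 + 19)/6 = 66/6 = 11

Forward pass:
ES_A = 0; EF_A = 8
ES_B = 0; EF_B = 6
ES_C = 8; EF_C = 8+6 = 14
ES_D = max(EF_B=6, EF_C=14) = 14; EF_D = 14+11 = 25
Expected project duration μ = 25 hours. Critical path: A → C → D.

25 hours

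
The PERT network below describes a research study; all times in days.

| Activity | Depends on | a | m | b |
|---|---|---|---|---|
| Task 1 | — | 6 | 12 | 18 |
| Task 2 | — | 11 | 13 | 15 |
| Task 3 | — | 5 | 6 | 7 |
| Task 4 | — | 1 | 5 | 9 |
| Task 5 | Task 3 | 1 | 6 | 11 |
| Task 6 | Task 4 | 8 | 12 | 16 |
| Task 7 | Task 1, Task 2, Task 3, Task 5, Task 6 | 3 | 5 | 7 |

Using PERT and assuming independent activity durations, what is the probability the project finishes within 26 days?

te_Task 1 = (6 + 4·12 + 18)/6 = 72/6 = 12; σ²_Task 1 = ((18−6)/6)² = 4.000
te_Task 2 = (11 + 4·13 + 15)/6 = 78/6 = 13; σ²_Task 2 = ((15−11)/6)² = 0.444
te_Task 3 = (5 + 4·6 + 7)/6 = 36/6 = 6; σ²_Task 3 = ((7−5)/6)² = 0.111
te_Task 4 = (1 + 4·5 + 9)/6 = 30/6 = 5; σ²_Task 4 = ((9−1)/6)² = 1.778
te_Task 5 = (1 + 4·6 + 11)/6 = 36/6 = 6; σ²_Task 5 = ((11−1)/6)² = 2.778
te_Task 6 = (8 + 4·12 + 16)/6 = 72/6 = 12; σ²_Task 6 = ((16−8)/6)² = 1.778
te_Task 7 = (3 + 4·5 + 7)/6 = 30/6 = 5; σ²_Task 7 = ((7−3)/6)² = 0.444

Forward pass:
ES_Task 1 = 0; EF_Task 1 = 12
ES_Task 2 = 0; EF_Task 2 = 13
ES_Task 3 = 0; EF_Task 3 = 6
ES_Task 4 = 0; EF_Task 4 = 5
ES_Task 5 = 6; EF_Task 5 = 6+6 = 12
ES_Task 6 = 5; EF_Task 6 = 5+12 = 17
ES_Task 7 = max(EF_Task 1=12, EF_Task 2=13, EF_Task 3=6, EF_Task 5=12, EF_Task 6=17) = 17; EF_Task 7 = 17+5 = 22
Expected project duration μ = 22 days. Critical path: Task 4 → Task 6 → Task 7.

Variance along critical path = 1.778 + 1.778 + 0.444 = 4.000; σ = √4.000 = 2.000 days.
Z = (26 − 22) / 2.000 = 2.000
P(T ≤ 26) = Φ(2.000) ≈ 0.977

0.977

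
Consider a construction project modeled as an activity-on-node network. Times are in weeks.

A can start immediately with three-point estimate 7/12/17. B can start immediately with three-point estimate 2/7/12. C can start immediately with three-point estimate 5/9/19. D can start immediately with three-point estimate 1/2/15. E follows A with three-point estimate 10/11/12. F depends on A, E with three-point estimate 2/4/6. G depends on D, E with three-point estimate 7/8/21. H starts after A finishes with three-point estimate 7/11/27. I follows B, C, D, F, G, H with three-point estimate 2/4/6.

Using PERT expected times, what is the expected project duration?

37 weeks

te_A = (7 + 4·12 + 17)/6 = 72/6 = 12
te_B = (2 + 4·7 + 12)/6 = 42/6 = 7
te_C = (5 + 4·9 + 19)/6 = 60/6 = 10
te_D = (1 + 4·2 + 15)/6 = 24/6 = 4
te_E = (10 + 4·11 + 12)/6 = 66/6 = 11
te_F = (2 + 4·4 + 6)/6 = 24/6 = 4
te_G = (7 + 4·8 + 21)/6 = 60/6 = 10
te_H = (7 + 4·11 + 27)/6 = 78/6 = 13
te_I = (2 + 4·4 + 6)/6 = 24/6 = 4

Forward pass:
ES_A = 0; EF_A = 12
ES_B = 0; EF_B = 7
ES_C = 0; EF_C = 10
ES_D = 0; EF_D = 4
ES_E = 12; EF_E = 12+11 = 23
ES_F = max(EF_A=12, EF_E=23) = 23; EF_F = 23+4 = 27
ES_G = max(EF_D=4, EF_E=23) = 23; EF_G = 23+10 = 33
ES_H = 12; EF_H = 12+13 = 25
ES_I = max(EF_B=7, EF_C=10, EF_D=4, EF_F=27, EF_G=33, EF_H=25) = 33; EF_I = 33+4 = 37
Expected project duration μ = 37 weeks. Critical path: A → E → G → I.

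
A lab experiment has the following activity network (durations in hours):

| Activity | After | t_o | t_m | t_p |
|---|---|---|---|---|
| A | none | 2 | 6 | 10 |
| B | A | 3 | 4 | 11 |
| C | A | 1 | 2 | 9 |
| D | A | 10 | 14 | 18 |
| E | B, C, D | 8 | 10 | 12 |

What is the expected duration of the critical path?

te_A = (2 + 4·6 + 10)/6 = 36/6 = 6
te_B = (3 + 4·4 + 11)/6 = 30/6 = 5
te_C = (1 + 4·2 + 9)/6 = 18/6 = 3
te_D = (10 + 4·14 + 18)/6 = 84/6 = 14
te_E = (8 + 4·10 + 12)/6 = 60/6 = 10

Forward pass:
ES_A = 0; EF_A = 6
ES_B = 6; EF_B = 6+5 = 11
ES_C = 6; EF_C = 6+3 = 9
ES_D = 6; EF_D = 6+14 = 20
ES_E = max(EF_B=11, EF_C=9, EF_D=20) = 20; EF_E = 20+10 = 30
Expected project duration μ = 30 hours. Critical path: A → D → E.

30 hours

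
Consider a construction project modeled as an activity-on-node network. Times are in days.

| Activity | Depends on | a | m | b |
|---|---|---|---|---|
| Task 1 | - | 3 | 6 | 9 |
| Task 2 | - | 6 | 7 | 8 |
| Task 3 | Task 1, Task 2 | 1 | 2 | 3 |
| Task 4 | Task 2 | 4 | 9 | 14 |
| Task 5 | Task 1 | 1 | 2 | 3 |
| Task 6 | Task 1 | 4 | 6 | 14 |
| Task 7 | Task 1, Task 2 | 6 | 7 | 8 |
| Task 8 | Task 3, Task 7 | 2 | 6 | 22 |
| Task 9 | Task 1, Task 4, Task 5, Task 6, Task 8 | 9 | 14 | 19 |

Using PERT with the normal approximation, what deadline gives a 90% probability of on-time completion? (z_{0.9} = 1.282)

40.8 days

te_Task 1 = (3 + 4·6 + 9)/6 = 36/6 = 6; σ²_Task 1 = ((9−3)/6)² = 1.000
te_Task 2 = (6 + 4·7 + 8)/6 = 42/6 = 7; σ²_Task 2 = ((8−6)/6)² = 0.111
te_Task 3 = (1 + 4·2 + 3)/6 = 12/6 = 2; σ²_Task 3 = ((3−1)/6)² = 0.111
te_Task 4 = (4 + 4·9 + 14)/6 = 54/6 = 9; σ²_Task 4 = ((14−4)/6)² = 2.778
te_Task 5 = (1 + 4·2 + 3)/6 = 12/6 = 2; σ²_Task 5 = ((3−1)/6)² = 0.111
te_Task 6 = (4 + 4·6 + 14)/6 = 42/6 = 7; σ²_Task 6 = ((14−4)/6)² = 2.778
te_Task 7 = (6 + 4·7 + 8)/6 = 42/6 = 7; σ²_Task 7 = ((8−6)/6)² = 0.111
te_Task 8 = (2 + 4·6 + 22)/6 = 48/6 = 8; σ²_Task 8 = ((22−2)/6)² = 11.111
te_Task 9 = (9 + 4·14 + 19)/6 = 84/6 = 14; σ²_Task 9 = ((19−9)/6)² = 2.778

Forward pass:
ES_Task 1 = 0; EF_Task 1 = 6
ES_Task 2 = 0; EF_Task 2 = 7
ES_Task 3 = max(EF_Task 1=6, EF_Task 2=7) = 7; EF_Task 3 = 7+2 = 9
ES_Task 4 = 7; EF_Task 4 = 7+9 = 16
ES_Task 5 = 6; EF_Task 5 = 6+2 = 8
ES_Task 6 = 6; EF_Task 6 = 6+7 = 13
ES_Task 7 = max(EF_Task 1=6, EF_Task 2=7) = 7; EF_Task 7 = 7+7 = 14
ES_Task 8 = max(EF_Task 3=9, EF_Task 7=14) = 14; EF_Task 8 = 14+8 = 22
ES_Task 9 = max(EF_Task 1=6, EF_Task 4=16, EF_Task 5=8, EF_Task 6=13, EF_Task 8=22) = 22; EF_Task 9 = 22+14 = 36
Expected project duration μ = 36 days. Critical path: Task 2 → Task 7 → Task 8 → Task 9.

Variance along critical path = 0.111 + 0.111 + 11.111 + 2.778 = 14.111; σ = 3.756 days.
D = μ + z·σ = 36 + 1.282·3.756 = 40.8 days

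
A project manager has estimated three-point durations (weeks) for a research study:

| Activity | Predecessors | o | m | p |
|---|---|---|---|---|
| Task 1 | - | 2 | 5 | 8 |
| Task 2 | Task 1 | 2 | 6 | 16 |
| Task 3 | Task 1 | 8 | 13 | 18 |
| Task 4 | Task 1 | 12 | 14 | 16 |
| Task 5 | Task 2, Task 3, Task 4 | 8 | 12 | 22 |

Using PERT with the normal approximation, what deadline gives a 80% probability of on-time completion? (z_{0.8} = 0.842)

34.2 weeks

te_Task 1 = (2 + 4·5 + 8)/6 = 30/6 = 5; σ²_Task 1 = ((8−2)/6)² = 1.000
te_Task 2 = (2 + 4·6 + 16)/6 = 42/6 = 7; σ²_Task 2 = ((16−2)/6)² = 5.444
te_Task 3 = (8 + 4·13 + 18)/6 = 78/6 = 13; σ²_Task 3 = ((18−8)/6)² = 2.778
te_Task 4 = (12 + 4·14 + 16)/6 = 84/6 = 14; σ²_Task 4 = ((16−12)/6)² = 0.444
te_Task 5 = (8 + 4·12 + 22)/6 = 78/6 = 13; σ²_Task 5 = ((22−8)/6)² = 5.444

Forward pass:
ES_Task 1 = 0; EF_Task 1 = 5
ES_Task 2 = 5; EF_Task 2 = 5+7 = 12
ES_Task 3 = 5; EF_Task 3 = 5+13 = 18
ES_Task 4 = 5; EF_Task 4 = 5+14 = 19
ES_Task 5 = max(EF_Task 2=12, EF_Task 3=18, EF_Task 4=19) = 19; EF_Task 5 = 19+13 = 32
Expected project duration μ = 32 weeks. Critical path: Task 1 → Task 4 → Task 5.

Variance along critical path = 1.000 + 0.444 + 5.444 = 6.889; σ = 2.625 weeks.
D = μ + z·σ = 32 + 0.842·2.625 = 34.2 weeks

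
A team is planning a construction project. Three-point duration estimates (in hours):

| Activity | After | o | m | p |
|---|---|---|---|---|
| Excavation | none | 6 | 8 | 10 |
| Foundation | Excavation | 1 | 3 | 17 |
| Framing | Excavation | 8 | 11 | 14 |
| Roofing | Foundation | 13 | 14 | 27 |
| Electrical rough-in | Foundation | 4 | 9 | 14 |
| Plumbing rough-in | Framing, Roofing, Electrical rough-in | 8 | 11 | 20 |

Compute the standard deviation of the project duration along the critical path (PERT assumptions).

4.12 hours

te_Excavation = (6 + 4·8 + 10)/6 = 48/6 = 8; σ²_Excavation = ((10−6)/6)² = 0.444
te_Foundation = (1 + 4·3 + 17)/6 = 30/6 = 5; σ²_Foundation = ((17−1)/6)² = 7.111
te_Framing = (8 + 4·11 + 14)/6 = 66/6 = 11; σ²_Framing = ((14−8)/6)² = 1.000
te_Roofing = (13 + 4·14 + 27)/6 = 96/6 = 16; σ²_Roofing = ((27−13)/6)² = 5.444
te_Electrical rough-in = (4 + 4·9 + 14)/6 = 54/6 = 9; σ²_Electrical rough-in = ((14−4)/6)² = 2.778
te_Plumbing rough-in = (8 + 4·11 + 20)/6 = 72/6 = 12; σ²_Plumbing rough-in = ((20−8)/6)² = 4.000

Forward pass:
ES_Excavation = 0; EF_Excavation = 8
ES_Foundation = 8; EF_Foundation = 8+5 = 13
ES_Framing = 8; EF_Framing = 8+11 = 19
ES_Roofing = 13; EF_Roofing = 13+16 = 29
ES_Electrical rough-in = 13; EF_Electrical rough-in = 13+9 = 22
ES_Plumbing rough-in = max(EF_Framing=19, EF_Roofing=29, EF_Electrical rough-in=22) = 29; EF_Plumbing rough-in = 29+12 = 41
Expected project duration μ = 41 hours. Critical path: Excavation → Foundation → Roofing → Plumbing rough-in.

Variance along critical path = 0.444 + 7.111 + 5.444 + 4.000 = 17.000
σ = √17.000 = 4.123 hours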